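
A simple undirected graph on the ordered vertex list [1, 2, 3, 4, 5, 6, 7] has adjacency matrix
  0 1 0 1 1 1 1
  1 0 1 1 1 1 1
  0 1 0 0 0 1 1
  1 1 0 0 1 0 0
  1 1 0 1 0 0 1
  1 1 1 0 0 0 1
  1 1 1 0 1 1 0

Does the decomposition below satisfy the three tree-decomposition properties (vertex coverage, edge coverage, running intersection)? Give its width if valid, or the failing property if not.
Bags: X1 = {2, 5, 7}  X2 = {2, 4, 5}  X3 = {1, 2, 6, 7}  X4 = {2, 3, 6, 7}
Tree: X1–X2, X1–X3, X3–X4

A tree decomposition must satisfy three properties: every vertex lies in some bag; for every edge, both endpoints lie together in some bag; and for every vertex, the bags containing it form a connected subtree. Here edge (1,5) lies in no bag, so the decomposition is invalid.

No — edge (1,5) lies in no bag.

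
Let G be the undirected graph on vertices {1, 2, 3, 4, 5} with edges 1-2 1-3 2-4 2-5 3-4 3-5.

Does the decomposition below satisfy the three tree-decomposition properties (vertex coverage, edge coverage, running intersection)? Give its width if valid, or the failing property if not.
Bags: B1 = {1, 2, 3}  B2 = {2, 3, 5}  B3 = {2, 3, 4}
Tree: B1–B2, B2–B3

Yes; width 2.

Checking the three conditions: (i) the bags cover all of {1, 2, 3, 4, 5}; (ii) for each edge, some bag contains both endpoints; (iii) the bags containing any fixed vertex form a subtree. All hold, so the decomposition is valid with width 3 − 1 = 2.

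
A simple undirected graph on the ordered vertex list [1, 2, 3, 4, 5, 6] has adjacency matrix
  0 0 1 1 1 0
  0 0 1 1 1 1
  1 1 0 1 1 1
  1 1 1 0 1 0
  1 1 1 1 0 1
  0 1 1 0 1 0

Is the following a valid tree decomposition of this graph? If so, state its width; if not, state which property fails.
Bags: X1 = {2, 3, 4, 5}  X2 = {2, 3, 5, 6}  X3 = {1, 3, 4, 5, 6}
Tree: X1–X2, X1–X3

No — bags containing vertex 6 are not connected in the tree.

A tree decomposition must satisfy three properties: every vertex lies in some bag; for every edge, both endpoints lie together in some bag; and for every vertex, the bags containing it form a connected subtree. Here bags containing vertex 6 are not connected in the tree, so the decomposition is invalid.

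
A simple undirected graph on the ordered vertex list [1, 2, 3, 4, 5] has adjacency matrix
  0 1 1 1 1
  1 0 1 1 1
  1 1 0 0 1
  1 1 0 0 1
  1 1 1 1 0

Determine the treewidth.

A width-3 tree decomposition is:
Bags: B1 = {1, 2, 4, 5}  B2 = {1, 2, 3, 5}
Tree: B1–B2
The largest bag has 4 vertices, giving width 3; this decomposition certifies tw(G) ≤ 3. For the lower bound, the 4 vertices {1, 2, 3, 5} are pairwise adjacent, and any tree decomposition puts a clique entirely inside one bag — forcing width ≥ 3. The upper and lower bounds meet at 3, so that is the treewidth.

3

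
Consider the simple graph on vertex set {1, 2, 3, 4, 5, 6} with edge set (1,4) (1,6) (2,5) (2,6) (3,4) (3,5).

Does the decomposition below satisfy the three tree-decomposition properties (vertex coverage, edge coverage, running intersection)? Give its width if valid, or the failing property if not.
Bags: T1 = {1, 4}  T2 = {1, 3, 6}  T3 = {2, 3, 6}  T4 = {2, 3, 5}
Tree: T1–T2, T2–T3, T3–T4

No — edge (3,4) lies in no bag.

A tree decomposition must satisfy three properties: every vertex lies in some bag; for every edge, both endpoints lie together in some bag; and for every vertex, the bags containing it form a connected subtree. Here edge (3,4) lies in no bag, so the decomposition is invalid.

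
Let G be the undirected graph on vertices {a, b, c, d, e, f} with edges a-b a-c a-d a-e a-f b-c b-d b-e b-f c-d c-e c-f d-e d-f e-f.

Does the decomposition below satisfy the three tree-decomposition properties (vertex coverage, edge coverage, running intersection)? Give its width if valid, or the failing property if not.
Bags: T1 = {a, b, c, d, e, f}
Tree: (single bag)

Yes; width 5.

Every vertex of G appears in some bag (union = {a, b, c, d, e, f}); every edge is covered by a bag; and for each vertex v the set of bags containing v is connected in the bag tree. The decomposition is therefore valid. The largest bag has 6 vertices, so the width is 5.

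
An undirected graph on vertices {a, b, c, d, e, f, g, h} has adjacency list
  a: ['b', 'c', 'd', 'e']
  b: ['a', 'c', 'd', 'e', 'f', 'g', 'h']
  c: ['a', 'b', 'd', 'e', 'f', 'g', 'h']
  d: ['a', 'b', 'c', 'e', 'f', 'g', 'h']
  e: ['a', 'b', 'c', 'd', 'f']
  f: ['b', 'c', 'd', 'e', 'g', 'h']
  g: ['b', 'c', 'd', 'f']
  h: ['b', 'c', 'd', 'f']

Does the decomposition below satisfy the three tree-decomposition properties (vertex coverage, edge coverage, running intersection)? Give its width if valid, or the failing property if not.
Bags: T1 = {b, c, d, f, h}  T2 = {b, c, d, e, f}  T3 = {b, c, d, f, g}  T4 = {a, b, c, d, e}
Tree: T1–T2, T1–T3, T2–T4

Yes; width 4.

Vertex coverage: the bags together contain {a, b, c, d, e, f, g, h}, the full vertex set. Edge coverage: each edge of G has both endpoints in at least one bag. Running intersection: for every vertex, the bags containing it form a connected subtree. All three properties hold, so this is a valid tree decomposition of width max|bag| − 1 = 4, and hence tw(G) ≤ 4.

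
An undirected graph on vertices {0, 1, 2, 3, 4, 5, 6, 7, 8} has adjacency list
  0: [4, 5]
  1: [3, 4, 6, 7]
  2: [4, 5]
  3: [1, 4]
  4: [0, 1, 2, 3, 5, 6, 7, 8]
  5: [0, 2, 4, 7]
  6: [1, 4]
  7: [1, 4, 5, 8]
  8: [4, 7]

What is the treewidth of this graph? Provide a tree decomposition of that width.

Each bag holds 3 vertices, so the decomposition has width 2, which upper-bounds the treewidth. For the lower bound, the 3 vertices {0, 4, 5} are pairwise adjacent, and any tree decomposition puts a clique entirely inside one bag — forcing width ≥ 2. Hence tw(G) = 2 exactly.

Treewidth 2.
One such decomposition:
Bags: B1 = {1, 4, 7}  B2 = {4, 5, 7}  B3 = {1, 4, 6}  B4 = {4, 7, 8}  B5 = {0, 4, 5}  B6 = {1, 3, 4}  B7 = {2, 4, 5}
Tree: B1–B2, B1–B3, B1–B4, B2–B5, B1–B6, B2–B7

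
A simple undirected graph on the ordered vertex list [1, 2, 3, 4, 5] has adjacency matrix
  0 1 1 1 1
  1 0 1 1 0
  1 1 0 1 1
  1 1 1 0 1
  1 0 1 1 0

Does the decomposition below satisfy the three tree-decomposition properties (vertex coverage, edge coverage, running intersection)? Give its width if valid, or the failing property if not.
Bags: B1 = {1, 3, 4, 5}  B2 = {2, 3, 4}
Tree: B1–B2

A tree decomposition must satisfy three properties: every vertex lies in some bag; for every edge, both endpoints lie together in some bag; and for every vertex, the bags containing it form a connected subtree. Here edge (1,2) lies in no bag, so the decomposition is invalid.

No — edge (1,2) lies in no bag.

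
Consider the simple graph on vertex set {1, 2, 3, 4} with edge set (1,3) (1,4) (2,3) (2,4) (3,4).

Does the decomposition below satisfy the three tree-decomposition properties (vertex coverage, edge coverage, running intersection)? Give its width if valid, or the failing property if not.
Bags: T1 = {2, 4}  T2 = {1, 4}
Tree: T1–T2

No — vertex 3 appears in no bag.

A tree decomposition must satisfy three properties: every vertex lies in some bag; for every edge, both endpoints lie together in some bag; and for every vertex, the bags containing it form a connected subtree. Here vertex 3 appears in no bag, so the decomposition is invalid.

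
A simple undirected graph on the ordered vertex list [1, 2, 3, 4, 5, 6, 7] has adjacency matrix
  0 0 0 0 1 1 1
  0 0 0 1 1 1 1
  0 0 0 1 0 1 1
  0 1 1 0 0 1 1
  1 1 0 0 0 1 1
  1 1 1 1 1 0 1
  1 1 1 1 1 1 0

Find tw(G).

A width-3 tree decomposition is:
Bags: B1 = {2, 4, 6, 7}  B2 = {3, 4, 6, 7}  B3 = {2, 5, 6, 7}  B4 = {1, 5, 6, 7}
Tree: B1–B2, B1–B3, B3–B4
Each bag holds 4 vertices, so the decomposition has width 3, which upper-bounds the treewidth. On the other hand G contains the 4-clique {1, 5, 6, 7}. A clique must lie in a single bag of any decomposition, so no decomposition can have width below 3. Combining the bounds, tw(G) = 3.

3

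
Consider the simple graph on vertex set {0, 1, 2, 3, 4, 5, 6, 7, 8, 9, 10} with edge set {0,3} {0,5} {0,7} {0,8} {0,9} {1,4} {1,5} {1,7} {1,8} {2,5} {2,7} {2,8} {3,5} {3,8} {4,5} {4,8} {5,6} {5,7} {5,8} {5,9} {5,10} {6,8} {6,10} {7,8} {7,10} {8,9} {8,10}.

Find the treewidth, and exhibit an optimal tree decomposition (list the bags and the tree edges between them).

Treewidth 3.
One such decomposition:
Bags: B1 = {0, 5, 7, 8}  B2 = {0, 5, 8, 9}  B3 = {2, 5, 7, 8}  B4 = {1, 5, 7, 8}  B5 = {0, 3, 5, 8}  B6 = {5, 7, 8, 10}  B7 = {5, 6, 8, 10}  B8 = {1, 4, 5, 8}
Tree: B1–B2, B1–B3, B1–B4, B1–B5, B4–B6, B6–B7, B4–B8

Each bag holds 4 vertices, so the decomposition has width 3, which upper-bounds the treewidth. Conversely, {0, 3, 5, 8} is a clique of size 4, and the vertices of any clique must share a bag in every tree decomposition; so some bag has ≥ 4 vertices and tw(G) ≥ 3. Therefore the treewidth is 3.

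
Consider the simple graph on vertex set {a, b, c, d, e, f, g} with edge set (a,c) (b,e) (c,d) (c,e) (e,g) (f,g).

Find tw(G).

1

A width-1 tree decomposition is:
Bags: B1 = {a, c}  B2 = {c, e}  B3 = {c, d}  B4 = {b, e}  B5 = {e, g}  B6 = {f, g}
Tree: B1–B2, B2–B3, B2–B4, B2–B5, B5–B6
The largest bag has 2 vertices, giving width 1; this decomposition certifies tw(G) ≤ 1. Since G has at least one edge (e.g. a–c), it is not an edgeless graph, so tw(G) ≥ 1. The upper and lower bounds meet at 1, so that is the treewidth.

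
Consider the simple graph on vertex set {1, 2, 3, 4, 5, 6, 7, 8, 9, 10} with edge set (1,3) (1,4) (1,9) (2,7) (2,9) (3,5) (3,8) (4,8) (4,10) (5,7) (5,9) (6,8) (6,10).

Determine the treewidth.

A width-2 tree decomposition is:
Bags: B1 = {2, 7, 9}  B2 = {5, 7, 9}  B3 = {1, 5, 9}  B4 = {1, 3, 5}  B5 = {1, 3, 4}  B6 = {3, 4, 8}  B7 = {4, 8, 10}  B8 = {6, 8, 10}
Tree: B1–B2, B2–B3, B3–B4, B4–B5, B5–B6, B6–B7, B7–B8
Each bag holds 3 vertices, so the decomposition has width 2, which upper-bounds the treewidth. The edges 2–7–5–9–2 form a cycle, so G is not a tree and its treewidth is at least 2. The upper and lower bounds meet at 2, so that is the treewidth.

2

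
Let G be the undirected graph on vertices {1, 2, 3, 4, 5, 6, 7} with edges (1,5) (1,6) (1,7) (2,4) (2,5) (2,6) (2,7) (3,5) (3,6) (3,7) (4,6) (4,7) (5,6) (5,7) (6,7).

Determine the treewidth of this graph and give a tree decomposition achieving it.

Each bag holds 4 vertices, so the decomposition has width 3, which upper-bounds the treewidth. For the lower bound, the 4 vertices {2, 4, 6, 7} are pairwise adjacent, and any tree decomposition puts a clique entirely inside one bag — forcing width ≥ 3. Combining the bounds, tw(G) = 3.

Treewidth 3.
One such decomposition:
Bags: B1 = {2, 5, 6, 7}  B2 = {1, 5, 6, 7}  B3 = {3, 5, 6, 7}  B4 = {2, 4, 6, 7}
Tree: B1–B2, B2–B3, B1–B4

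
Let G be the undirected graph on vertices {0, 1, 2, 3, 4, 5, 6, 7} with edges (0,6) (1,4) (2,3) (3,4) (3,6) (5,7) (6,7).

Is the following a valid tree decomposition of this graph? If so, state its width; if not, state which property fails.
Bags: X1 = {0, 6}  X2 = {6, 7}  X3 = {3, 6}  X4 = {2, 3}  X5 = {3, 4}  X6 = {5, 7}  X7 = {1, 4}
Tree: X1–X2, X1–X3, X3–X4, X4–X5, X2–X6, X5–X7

Every vertex of G appears in some bag (union = {0, 1, 2, 3, 4, 5, 6, 7}); every edge is covered by a bag; and for each vertex v the set of bags containing v is connected in the bag tree. The decomposition is therefore valid. The largest bag has 2 vertices, so the width is 1.

Yes; width 1.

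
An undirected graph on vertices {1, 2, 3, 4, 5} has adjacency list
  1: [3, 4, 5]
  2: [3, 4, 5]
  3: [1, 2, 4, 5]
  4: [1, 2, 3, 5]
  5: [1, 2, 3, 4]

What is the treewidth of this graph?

A width-3 tree decomposition is:
Bags: B1 = {2, 3, 4, 5}  B2 = {1, 3, 4, 5}
Tree: B1–B2
Every bag has size at most 4, so the width is 4 − 1 = 3 and tw(G) ≤ 3. For the lower bound, the 4 vertices {1, 3, 4, 5} are pairwise adjacent, and any tree decomposition puts a clique entirely inside one bag — forcing width ≥ 3. Hence tw(G) = 3 exactly.

3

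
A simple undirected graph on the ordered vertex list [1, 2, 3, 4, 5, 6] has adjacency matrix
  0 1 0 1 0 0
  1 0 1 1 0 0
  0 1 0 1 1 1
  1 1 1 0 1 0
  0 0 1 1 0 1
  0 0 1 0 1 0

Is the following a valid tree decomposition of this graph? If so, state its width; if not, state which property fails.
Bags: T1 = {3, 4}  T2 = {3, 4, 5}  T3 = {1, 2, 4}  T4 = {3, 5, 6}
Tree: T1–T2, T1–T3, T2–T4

No — edge (2,3) lies in no bag.

A tree decomposition must satisfy three properties: every vertex lies in some bag; for every edge, both endpoints lie together in some bag; and for every vertex, the bags containing it form a connected subtree. Here edge (2,3) lies in no bag, so the decomposition is invalid.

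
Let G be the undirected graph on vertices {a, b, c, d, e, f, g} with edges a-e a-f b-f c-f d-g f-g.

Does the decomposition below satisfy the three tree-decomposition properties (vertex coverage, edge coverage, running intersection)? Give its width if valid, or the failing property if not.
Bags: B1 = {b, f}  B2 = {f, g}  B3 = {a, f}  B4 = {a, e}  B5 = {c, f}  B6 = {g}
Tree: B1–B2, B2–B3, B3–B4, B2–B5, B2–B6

No — vertex d appears in no bag.

A tree decomposition must satisfy three properties: every vertex lies in some bag; for every edge, both endpoints lie together in some bag; and for every vertex, the bags containing it form a connected subtree. Here vertex d appears in no bag, so the decomposition is invalid.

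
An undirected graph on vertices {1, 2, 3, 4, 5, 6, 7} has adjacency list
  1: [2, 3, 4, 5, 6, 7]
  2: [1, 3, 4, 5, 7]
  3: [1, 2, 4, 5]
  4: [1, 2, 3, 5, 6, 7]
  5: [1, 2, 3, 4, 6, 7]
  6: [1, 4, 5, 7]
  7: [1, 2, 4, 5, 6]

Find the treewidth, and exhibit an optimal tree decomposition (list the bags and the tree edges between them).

The largest bag has 5 vertices, giving width 4; this decomposition certifies tw(G) ≤ 4. For the lower bound, the 5 vertices {1, 2, 3, 4, 5} are pairwise adjacent, and any tree decomposition puts a clique entirely inside one bag — forcing width ≥ 4. Therefore the treewidth is 4.

Treewidth 4.
One optimal decomposition is:
Bags: B1 = {1, 2, 4, 5, 7}  B2 = {1, 2, 3, 4, 5}  B3 = {1, 4, 5, 6, 7}
Tree: B1–B2, B1–B3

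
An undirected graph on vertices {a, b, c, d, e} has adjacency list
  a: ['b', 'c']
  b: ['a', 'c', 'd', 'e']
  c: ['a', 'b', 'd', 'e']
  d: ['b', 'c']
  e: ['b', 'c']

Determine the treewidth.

2

A width-2 tree decomposition is:
Bags: B1 = {b, c, d}  B2 = {a, b, c}  B3 = {b, c, e}
Tree: B1–B2, B1–B3
Each bag holds 3 vertices, so the decomposition has width 2, which upper-bounds the treewidth. Conversely, {b, c, d} is a clique of size 3, and the vertices of any clique must share a bag in every tree decomposition; so some bag has ≥ 3 vertices and tw(G) ≥ 2. Therefore the treewidth is 2.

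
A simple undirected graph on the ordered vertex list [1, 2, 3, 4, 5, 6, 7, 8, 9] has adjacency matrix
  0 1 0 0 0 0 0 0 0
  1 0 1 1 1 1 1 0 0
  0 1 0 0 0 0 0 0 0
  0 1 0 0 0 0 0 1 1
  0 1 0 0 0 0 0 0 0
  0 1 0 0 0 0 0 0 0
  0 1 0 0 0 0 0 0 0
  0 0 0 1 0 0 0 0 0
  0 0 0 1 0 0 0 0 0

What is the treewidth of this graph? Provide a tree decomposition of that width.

Treewidth 1.
Bags: B1 = {2, 6}  B2 = {2, 4}  B3 = {4, 8}  B4 = {4, 9}  B5 = {2, 7}  B6 = {1, 2}  B7 = {2, 5}  B8 = {2, 3}
Tree: B1–B2, B2–B3, B2–B4, B1–B5, B2–B6, B6–B7, B5–B8

The largest bag has 2 vertices, giving width 1; this decomposition certifies tw(G) ≤ 1. G has an edge, so its treewidth is at least 1. Therefore the treewidth is 1.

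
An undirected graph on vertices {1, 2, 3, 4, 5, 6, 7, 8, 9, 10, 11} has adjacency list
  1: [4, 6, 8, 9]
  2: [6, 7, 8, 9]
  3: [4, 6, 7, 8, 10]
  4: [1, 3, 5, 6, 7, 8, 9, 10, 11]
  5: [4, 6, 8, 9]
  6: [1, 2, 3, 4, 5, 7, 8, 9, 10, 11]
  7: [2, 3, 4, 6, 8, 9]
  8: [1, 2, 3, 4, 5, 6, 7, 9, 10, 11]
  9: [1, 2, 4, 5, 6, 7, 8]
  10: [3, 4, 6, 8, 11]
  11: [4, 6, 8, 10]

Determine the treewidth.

A width-4 tree decomposition is:
Bags: B1 = {3, 4, 6, 7, 8}  B2 = {4, 6, 7, 8, 9}  B3 = {2, 6, 7, 8, 9}  B4 = {4, 5, 6, 8, 9}  B5 = {1, 4, 6, 8, 9}  B6 = {3, 4, 6, 8, 10}  B7 = {4, 6, 8, 10, 11}
Tree: B1–B2, B2–B3, B2–B4, B2–B5, B1–B6, B6–B7
Each bag holds 5 vertices, so the decomposition has width 4, which upper-bounds the treewidth. For the lower bound, the 5 vertices {2, 6, 7, 8, 9} are pairwise adjacent, and any tree decomposition puts a clique entirely inside one bag — forcing width ≥ 4. Combining the bounds, tw(G) = 4.

4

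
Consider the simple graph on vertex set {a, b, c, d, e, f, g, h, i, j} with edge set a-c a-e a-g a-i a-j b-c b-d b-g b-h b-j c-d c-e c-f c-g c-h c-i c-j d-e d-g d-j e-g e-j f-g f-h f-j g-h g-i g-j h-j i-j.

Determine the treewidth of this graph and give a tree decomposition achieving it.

The largest bag has 5 vertices, giving width 4; this decomposition certifies tw(G) ≤ 4. On the other hand G contains the 5-clique {c, d, e, g, j}. A clique must lie in a single bag of any decomposition, so no decomposition can have width below 4. Combining the bounds, tw(G) = 4.

Treewidth 4.
One such decomposition:
Bags: B1 = {c, d, e, g, j}  B2 = {a, c, e, g, j}  B3 = {b, c, d, g, j}  B4 = {b, c, g, h, j}  B5 = {a, c, g, i, j}  B6 = {c, f, g, h, j}
Tree: B1–B2, B1–B3, B3–B4, B2–B5, B4–B6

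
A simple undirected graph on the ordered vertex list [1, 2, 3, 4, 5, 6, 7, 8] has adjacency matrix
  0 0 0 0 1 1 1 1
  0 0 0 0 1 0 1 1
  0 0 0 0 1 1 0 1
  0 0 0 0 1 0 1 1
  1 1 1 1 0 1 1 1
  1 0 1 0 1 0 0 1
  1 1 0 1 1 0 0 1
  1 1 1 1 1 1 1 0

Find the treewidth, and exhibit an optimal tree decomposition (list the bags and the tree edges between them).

The largest bag has 4 vertices, giving width 3; this decomposition certifies tw(G) ≤ 3. On the other hand G contains the 4-clique {3, 5, 6, 8}. A clique must lie in a single bag of any decomposition, so no decomposition can have width below 3. Combining the bounds, tw(G) = 3.

Treewidth 3.
One such decomposition:
Bags: B1 = {1, 5, 6, 8}  B2 = {1, 5, 7, 8}  B3 = {2, 5, 7, 8}  B4 = {3, 5, 6, 8}  B5 = {4, 5, 7, 8}
Tree: B1–B2, B2–B3, B1–B4, B2–B5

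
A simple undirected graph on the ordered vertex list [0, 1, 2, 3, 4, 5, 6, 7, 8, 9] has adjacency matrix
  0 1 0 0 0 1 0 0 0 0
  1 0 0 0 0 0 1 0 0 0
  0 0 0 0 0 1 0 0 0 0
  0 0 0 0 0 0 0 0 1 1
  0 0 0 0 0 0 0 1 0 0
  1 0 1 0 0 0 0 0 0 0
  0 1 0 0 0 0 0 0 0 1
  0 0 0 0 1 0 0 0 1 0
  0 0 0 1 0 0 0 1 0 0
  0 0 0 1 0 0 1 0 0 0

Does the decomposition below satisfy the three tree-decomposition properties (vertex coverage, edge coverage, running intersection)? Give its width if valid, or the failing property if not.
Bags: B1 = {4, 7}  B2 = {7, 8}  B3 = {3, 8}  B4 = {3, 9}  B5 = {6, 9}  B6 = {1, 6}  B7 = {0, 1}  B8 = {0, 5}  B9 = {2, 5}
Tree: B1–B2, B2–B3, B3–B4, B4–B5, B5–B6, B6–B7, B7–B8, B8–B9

Yes; width 1.

Checking the three conditions: (i) the bags cover all of {0, 1, 2, 3, 4, 5, 6, 7, 8, 9}; (ii) for each edge, some bag contains both endpoints; (iii) the bags containing any fixed vertex form a subtree. All hold, so the decomposition is valid with width 2 − 1 = 1.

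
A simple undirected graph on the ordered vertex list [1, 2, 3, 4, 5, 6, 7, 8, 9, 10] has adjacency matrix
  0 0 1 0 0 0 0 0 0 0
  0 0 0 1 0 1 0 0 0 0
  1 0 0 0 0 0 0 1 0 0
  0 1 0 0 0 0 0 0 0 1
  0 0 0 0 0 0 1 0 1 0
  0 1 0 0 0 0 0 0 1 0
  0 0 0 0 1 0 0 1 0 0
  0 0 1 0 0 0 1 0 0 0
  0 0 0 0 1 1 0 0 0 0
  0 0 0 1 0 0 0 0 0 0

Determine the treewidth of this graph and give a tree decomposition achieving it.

Treewidth 1.
Bags: B1 = {1, 3}  B2 = {3, 8}  B3 = {7, 8}  B4 = {5, 7}  B5 = {5, 9}  B6 = {6, 9}  B7 = {2, 6}  B8 = {2, 4}  B9 = {4, 10}
Tree: B1–B2, B2–B3, B3–B4, B4–B5, B5–B6, B6–B7, B7–B8, B8–B9

Every bag has size at most 2, so the width is 2 − 1 = 1 and tw(G) ≤ 1. Since G has at least one edge (e.g. 1–3), it is not an edgeless graph, so tw(G) ≥ 1. Therefore the treewidth is 1.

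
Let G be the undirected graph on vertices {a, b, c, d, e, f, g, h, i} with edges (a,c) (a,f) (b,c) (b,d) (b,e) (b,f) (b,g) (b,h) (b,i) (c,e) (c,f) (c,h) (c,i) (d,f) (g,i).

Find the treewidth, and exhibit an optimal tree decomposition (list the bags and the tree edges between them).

The largest bag has 3 vertices, giving width 2; this decomposition certifies tw(G) ≤ 2. Conversely, {a, c, f} is a clique of size 3, and the vertices of any clique must share a bag in every tree decomposition; so some bag has ≥ 3 vertices and tw(G) ≥ 2. Hence tw(G) = 2 exactly.

Treewidth 2.
One such decomposition:
Bags: B1 = {b, c, f}  B2 = {b, c, h}  B3 = {b, c, e}  B4 = {b, d, f}  B5 = {b, c, i}  B6 = {a, c, f}  B7 = {b, g, i}
Tree: B1–B2, B2–B3, B1–B4, B1–B5, B1–B6, B5–B7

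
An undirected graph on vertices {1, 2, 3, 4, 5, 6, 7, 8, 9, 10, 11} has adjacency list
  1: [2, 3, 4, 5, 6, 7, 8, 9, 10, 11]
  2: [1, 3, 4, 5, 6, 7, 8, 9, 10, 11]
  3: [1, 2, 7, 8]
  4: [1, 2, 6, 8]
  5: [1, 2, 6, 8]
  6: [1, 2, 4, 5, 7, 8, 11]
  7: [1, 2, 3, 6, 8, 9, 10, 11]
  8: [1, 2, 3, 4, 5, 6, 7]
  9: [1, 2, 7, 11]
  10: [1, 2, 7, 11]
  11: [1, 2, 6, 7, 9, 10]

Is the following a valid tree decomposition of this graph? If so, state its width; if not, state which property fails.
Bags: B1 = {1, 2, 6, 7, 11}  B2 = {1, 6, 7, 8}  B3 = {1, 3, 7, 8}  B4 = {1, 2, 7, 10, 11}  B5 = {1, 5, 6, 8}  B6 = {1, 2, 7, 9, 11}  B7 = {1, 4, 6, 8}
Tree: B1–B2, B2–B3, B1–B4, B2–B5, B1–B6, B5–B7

No — edge (2,8) lies in no bag.

A tree decomposition must satisfy three properties: every vertex lies in some bag; for every edge, both endpoints lie together in some bag; and for every vertex, the bags containing it form a connected subtree. Here edge (2,8) lies in no bag, so the decomposition is invalid.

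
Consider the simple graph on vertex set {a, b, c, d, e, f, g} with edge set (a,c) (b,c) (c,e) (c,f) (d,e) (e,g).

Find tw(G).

1

A width-1 tree decomposition is:
Bags: B1 = {d, e}  B2 = {c, e}  B3 = {c, f}  B4 = {b, c}  B5 = {a, c}  B6 = {e, g}
Tree: B1–B2, B2–B3, B2–B4, B4–B5, B2–B6
The largest bag has 2 vertices, giving width 1; this decomposition certifies tw(G) ≤ 1. G has an edge, so its treewidth is at least 1. The upper and lower bounds meet at 1, so that is the treewidth.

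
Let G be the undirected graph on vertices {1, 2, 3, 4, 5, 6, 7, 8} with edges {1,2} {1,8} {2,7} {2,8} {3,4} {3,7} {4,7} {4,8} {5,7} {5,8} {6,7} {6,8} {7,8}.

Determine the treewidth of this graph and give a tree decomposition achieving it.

Treewidth 2.
One optimal decomposition is:
Bags: B1 = {4, 7, 8}  B2 = {2, 7, 8}  B3 = {6, 7, 8}  B4 = {5, 7, 8}  B5 = {3, 4, 7}  B6 = {1, 2, 8}
Tree: B1–B2, B2–B3, B2–B4, B1–B5, B2–B6

The largest bag has 3 vertices, giving width 2; this decomposition certifies tw(G) ≤ 2. For the lower bound, the 3 vertices {1, 2, 8} are pairwise adjacent, and any tree decomposition puts a clique entirely inside one bag — forcing width ≥ 2. Hence tw(G) = 2 exactly.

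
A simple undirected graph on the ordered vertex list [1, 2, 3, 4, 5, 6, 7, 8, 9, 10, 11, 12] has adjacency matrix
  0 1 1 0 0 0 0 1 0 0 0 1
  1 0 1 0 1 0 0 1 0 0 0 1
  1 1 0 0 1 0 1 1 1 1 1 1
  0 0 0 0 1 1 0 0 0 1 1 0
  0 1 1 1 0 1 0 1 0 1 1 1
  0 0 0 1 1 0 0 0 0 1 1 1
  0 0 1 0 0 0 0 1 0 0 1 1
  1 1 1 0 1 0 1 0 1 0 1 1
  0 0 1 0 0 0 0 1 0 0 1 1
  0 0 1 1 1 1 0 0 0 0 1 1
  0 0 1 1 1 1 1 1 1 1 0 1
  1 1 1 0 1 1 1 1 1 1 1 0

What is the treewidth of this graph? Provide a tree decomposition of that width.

Each bag holds 5 vertices, so the decomposition has width 4, which upper-bounds the treewidth. For the lower bound, the 5 vertices {4, 5, 6, 10, 11} are pairwise adjacent, and any tree decomposition puts a clique entirely inside one bag — forcing width ≥ 4. Hence tw(G) = 4 exactly.

Treewidth 4.
Bags: B1 = {3, 5, 8, 11, 12}  B2 = {3, 5, 10, 11, 12}  B3 = {3, 7, 8, 11, 12}  B4 = {2, 3, 5, 8, 12}  B5 = {5, 6, 10, 11, 12}  B6 = {3, 8, 9, 11, 12}  B7 = {4, 5, 6, 10, 11}  B8 = {1, 2, 3, 8, 12}
Tree: B1–B2, B1–B3, B1–B4, B2–B5, B1–B6, B5–B7, B4–B8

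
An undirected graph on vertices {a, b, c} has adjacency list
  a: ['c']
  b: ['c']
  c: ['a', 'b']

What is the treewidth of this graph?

1

A width-1 tree decomposition is:
Bags: B1 = {b, c}  B2 = {a, c}
Tree: B1–B2
Every bag has size at most 2, so the width is 2 − 1 = 1 and tw(G) ≤ 1. Since G has at least one edge (e.g. c–b), it is not an edgeless graph, so tw(G) ≥ 1. Hence tw(G) = 1 exactly.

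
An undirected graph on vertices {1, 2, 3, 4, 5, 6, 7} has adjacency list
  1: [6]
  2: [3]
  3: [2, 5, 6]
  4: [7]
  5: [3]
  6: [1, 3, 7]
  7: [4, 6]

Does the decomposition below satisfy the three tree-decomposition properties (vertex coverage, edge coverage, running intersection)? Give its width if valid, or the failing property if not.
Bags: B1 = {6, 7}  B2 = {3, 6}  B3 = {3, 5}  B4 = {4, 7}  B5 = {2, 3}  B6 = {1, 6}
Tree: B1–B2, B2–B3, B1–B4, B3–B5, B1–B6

Yes; width 1.

Every vertex of G appears in some bag (union = {1, 2, 3, 4, 5, 6, 7}); every edge is covered by a bag; and for each vertex v the set of bags containing v is connected in the bag tree. The decomposition is therefore valid. The largest bag has 2 vertices, so the width is 1.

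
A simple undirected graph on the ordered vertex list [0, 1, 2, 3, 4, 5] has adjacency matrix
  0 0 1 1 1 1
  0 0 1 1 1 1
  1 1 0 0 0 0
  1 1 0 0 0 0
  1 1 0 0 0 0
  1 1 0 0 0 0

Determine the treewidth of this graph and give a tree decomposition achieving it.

Treewidth 2.
One such decomposition:
Bags: B1 = {0, 1, 4}  B2 = {0, 1, 3}  B3 = {0, 1, 5}  B4 = {0, 1, 2}
Tree: B1–B2, B2–B3, B3–B4

Each bag holds 3 vertices, so the decomposition has width 2, which upper-bounds the treewidth. For the lower bound, G contains the cycle 4–0–3–1–4, so G is not a forest; only forests have treewidth ≤ 1, hence tw(G) ≥ 2. Combining the bounds, tw(G) = 2.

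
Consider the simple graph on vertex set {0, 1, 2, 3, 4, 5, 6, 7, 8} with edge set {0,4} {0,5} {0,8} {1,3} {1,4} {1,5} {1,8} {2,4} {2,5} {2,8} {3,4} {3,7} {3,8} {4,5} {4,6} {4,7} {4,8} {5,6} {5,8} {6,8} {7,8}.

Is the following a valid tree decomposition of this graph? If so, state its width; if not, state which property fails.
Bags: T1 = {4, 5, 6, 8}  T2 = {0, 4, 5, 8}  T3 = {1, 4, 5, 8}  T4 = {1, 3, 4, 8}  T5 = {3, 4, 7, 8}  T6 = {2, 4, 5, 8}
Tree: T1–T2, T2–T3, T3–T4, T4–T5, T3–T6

Every vertex of G appears in some bag (union = {0, 1, 2, 3, 4, 5, 6, 7, 8}); every edge is covered by a bag; and for each vertex v the set of bags containing v is connected in the bag tree. The decomposition is therefore valid. The largest bag has 4 vertices, so the width is 3.

Yes; width 3.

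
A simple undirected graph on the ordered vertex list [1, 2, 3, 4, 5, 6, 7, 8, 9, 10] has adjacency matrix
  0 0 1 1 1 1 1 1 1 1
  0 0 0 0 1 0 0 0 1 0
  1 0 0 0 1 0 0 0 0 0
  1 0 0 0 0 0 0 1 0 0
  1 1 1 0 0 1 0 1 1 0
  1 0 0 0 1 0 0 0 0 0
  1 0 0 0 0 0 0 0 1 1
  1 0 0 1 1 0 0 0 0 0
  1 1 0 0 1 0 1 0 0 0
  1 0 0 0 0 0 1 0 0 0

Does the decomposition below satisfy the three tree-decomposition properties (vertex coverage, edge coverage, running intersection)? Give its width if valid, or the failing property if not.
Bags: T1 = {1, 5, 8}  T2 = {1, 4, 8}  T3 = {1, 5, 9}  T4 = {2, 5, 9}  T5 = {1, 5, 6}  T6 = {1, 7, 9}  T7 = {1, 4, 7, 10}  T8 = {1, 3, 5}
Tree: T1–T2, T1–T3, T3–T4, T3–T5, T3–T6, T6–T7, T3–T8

No — bags containing vertex 4 are not connected in the tree.

A tree decomposition must satisfy three properties: every vertex lies in some bag; for every edge, both endpoints lie together in some bag; and for every vertex, the bags containing it form a connected subtree. Here bags containing vertex 4 are not connected in the tree, so the decomposition is invalid.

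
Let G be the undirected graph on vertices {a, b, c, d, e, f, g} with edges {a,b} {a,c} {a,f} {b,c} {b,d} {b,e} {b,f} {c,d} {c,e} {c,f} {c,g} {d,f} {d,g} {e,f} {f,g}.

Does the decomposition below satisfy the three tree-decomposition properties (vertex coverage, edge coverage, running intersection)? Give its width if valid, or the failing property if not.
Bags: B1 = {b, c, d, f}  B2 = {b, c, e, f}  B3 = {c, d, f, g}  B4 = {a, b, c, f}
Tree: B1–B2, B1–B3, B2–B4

Checking the three conditions: (i) the bags cover all of {a, b, c, d, e, f, g}; (ii) for each edge, some bag contains both endpoints; (iii) the bags containing any fixed vertex form a subtree. All hold, so the decomposition is valid with width 4 − 1 = 3.

Yes; width 3.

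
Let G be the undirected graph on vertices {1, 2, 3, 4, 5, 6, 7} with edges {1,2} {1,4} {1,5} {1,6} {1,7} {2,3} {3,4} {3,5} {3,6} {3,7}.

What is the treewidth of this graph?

A width-2 tree decomposition is:
Bags: B1 = {1, 3, 4}  B2 = {1, 3, 6}  B3 = {1, 2, 3}  B4 = {1, 3, 5}  B5 = {1, 3, 7}
Tree: B1–B2, B2–B3, B3–B4, B4–B5
The largest bag has 3 vertices, giving width 2; this decomposition certifies tw(G) ≤ 2. The edges 3–4–1–6–3 form a cycle, so G is not a tree and its treewidth is at least 2. Therefore the treewidth is 2.

2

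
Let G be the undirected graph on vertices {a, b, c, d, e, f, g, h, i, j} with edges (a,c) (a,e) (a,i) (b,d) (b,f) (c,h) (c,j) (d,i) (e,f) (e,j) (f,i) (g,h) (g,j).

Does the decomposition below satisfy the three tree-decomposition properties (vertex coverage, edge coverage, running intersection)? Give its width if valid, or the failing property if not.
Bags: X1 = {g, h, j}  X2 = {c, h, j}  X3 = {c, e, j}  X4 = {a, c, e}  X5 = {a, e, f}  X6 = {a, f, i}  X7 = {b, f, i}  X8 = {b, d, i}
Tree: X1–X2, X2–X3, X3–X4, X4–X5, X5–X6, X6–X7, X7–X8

Yes; width 2.

Checking the three conditions: (i) the bags cover all of {a, b, c, d, e, f, g, h, i, j}; (ii) for each edge, some bag contains both endpoints; (iii) the bags containing any fixed vertex form a subtree. All hold, so the decomposition is valid with width 3 − 1 = 2.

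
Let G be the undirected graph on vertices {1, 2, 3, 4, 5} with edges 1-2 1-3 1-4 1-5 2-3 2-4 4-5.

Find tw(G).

A width-2 tree decomposition is:
Bags: B1 = {1, 4, 5}  B2 = {1, 2, 4}  B3 = {1, 2, 3}
Tree: B1–B2, B2–B3
The largest bag has 3 vertices, giving width 2; this decomposition certifies tw(G) ≤ 2. For the lower bound, the 3 vertices {1, 2, 3} are pairwise adjacent, and any tree decomposition puts a clique entirely inside one bag — forcing width ≥ 2. Therefore the treewidth is 2.

2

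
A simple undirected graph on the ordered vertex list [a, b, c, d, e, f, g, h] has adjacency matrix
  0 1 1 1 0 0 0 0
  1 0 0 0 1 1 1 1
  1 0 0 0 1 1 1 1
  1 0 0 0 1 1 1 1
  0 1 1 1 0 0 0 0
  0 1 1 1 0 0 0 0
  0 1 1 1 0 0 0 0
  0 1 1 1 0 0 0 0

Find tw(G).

A width-3 tree decomposition is:
Bags: B1 = {b, c, d, e}  B2 = {a, b, c, d}  B3 = {b, c, d, f}  B4 = {b, c, d, g}  B5 = {b, c, d, h}
Tree: B1–B2, B2–B3, B3–B4, B4–B5
The largest bag has 4 vertices, giving width 3; this decomposition certifies tw(G) ≤ 3. For the lower bound: the 4 vertex sets {b,e}, {a,c}, {d}, {f} are disjoint, each induces a connected subgraph, and every pair is joined by at least one edge of G. Contracting each set to a single vertex therefore yields K_{4} as a minor, and since treewidth is minor-monotone, tw(G) ≥ tw(K_{4}) = 3. Hence tw(G) = 3 exactly.

3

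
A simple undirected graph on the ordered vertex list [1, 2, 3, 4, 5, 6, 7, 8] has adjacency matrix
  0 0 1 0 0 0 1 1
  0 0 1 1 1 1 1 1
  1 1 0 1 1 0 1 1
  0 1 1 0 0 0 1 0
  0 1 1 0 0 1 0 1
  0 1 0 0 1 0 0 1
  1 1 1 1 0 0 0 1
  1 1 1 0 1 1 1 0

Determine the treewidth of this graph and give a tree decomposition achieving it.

Treewidth 3.
Bags: B1 = {2, 3, 7, 8}  B2 = {1, 3, 7, 8}  B3 = {2, 3, 5, 8}  B4 = {2, 5, 6, 8}  B5 = {2, 3, 4, 7}
Tree: B1–B2, B1–B3, B3–B4, B1–B5

Every bag has size at most 4, so the width is 4 − 1 = 3 and tw(G) ≤ 3. Conversely, {1, 3, 7, 8} is a clique of size 4, and the vertices of any clique must share a bag in every tree decomposition; so some bag has ≥ 4 vertices and tw(G) ≥ 3. The upper and lower bounds meet at 3, so that is the treewidth.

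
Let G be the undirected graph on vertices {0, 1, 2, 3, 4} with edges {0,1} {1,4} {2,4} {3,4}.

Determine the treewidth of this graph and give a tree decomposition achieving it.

Treewidth 1.
One optimal decomposition is:
Bags: B1 = {1, 4}  B2 = {0, 1}  B3 = {2, 4}  B4 = {3, 4}
Tree: B1–B2, B1–B3, B3–B4

The largest bag has 2 vertices, giving width 1; this decomposition certifies tw(G) ≤ 1. G has an edge, so its treewidth is at least 1. Hence tw(G) = 1 exactly.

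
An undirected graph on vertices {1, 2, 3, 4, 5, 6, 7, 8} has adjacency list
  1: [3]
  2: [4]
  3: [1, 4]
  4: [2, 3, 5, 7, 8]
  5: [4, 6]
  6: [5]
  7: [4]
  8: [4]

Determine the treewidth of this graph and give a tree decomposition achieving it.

The largest bag has 2 vertices, giving width 1; this decomposition certifies tw(G) ≤ 1. Any graph with an edge has treewidth ≥ 1, and G has the edge 3–4. Combining the bounds, tw(G) = 1.

Treewidth 1.
Bags: B1 = {3, 4}  B2 = {1, 3}  B3 = {4, 7}  B4 = {2, 4}  B5 = {4, 8}  B6 = {4, 5}  B7 = {5, 6}
Tree: B1–B2, B1–B3, B3–B4, B1–B5, B3–B6, B6–B7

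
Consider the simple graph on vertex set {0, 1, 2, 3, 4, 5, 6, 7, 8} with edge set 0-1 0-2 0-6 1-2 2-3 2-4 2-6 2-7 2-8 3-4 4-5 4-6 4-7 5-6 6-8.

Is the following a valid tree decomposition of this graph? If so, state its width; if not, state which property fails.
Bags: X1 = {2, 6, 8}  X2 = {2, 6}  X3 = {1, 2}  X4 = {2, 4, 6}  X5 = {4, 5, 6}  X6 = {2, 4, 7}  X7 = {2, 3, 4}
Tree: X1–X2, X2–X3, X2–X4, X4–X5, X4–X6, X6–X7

No — vertex 0 appears in no bag.

A tree decomposition must satisfy three properties: every vertex lies in some bag; for every edge, both endpoints lie together in some bag; and for every vertex, the bags containing it form a connected subtree. Here vertex 0 appears in no bag, so the decomposition is invalid.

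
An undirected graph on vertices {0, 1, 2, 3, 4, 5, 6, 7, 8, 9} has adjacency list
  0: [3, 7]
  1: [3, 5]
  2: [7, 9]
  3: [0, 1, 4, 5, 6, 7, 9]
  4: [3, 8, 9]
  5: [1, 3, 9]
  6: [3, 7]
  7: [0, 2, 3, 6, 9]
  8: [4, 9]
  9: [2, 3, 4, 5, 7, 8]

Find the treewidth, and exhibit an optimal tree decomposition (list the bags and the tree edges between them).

Treewidth 2.
Bags: B1 = {3, 7, 9}  B2 = {3, 5, 9}  B3 = {2, 7, 9}  B4 = {3, 4, 9}  B5 = {0, 3, 7}  B6 = {4, 8, 9}  B7 = {3, 6, 7}  B8 = {1, 3, 5}
Tree: B1–B2, B1–B3, B1–B4, B1–B5, B4–B6, B5–B7, B2–B8

The largest bag has 3 vertices, giving width 2; this decomposition certifies tw(G) ≤ 2. On the other hand G contains the 3-clique {4, 8, 9}. A clique must lie in a single bag of any decomposition, so no decomposition can have width below 2. Therefore the treewidth is 2.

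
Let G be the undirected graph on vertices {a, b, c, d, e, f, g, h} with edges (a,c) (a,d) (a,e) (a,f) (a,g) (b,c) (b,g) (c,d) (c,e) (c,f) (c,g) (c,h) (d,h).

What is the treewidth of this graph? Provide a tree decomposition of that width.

Treewidth 2.
One such decomposition:
Bags: B1 = {a, c, d}  B2 = {a, c, g}  B3 = {c, d, h}  B4 = {a, c, f}  B5 = {b, c, g}  B6 = {a, c, e}
Tree: B1–B2, B1–B3, B2–B4, B2–B5, B1–B6

The largest bag has 3 vertices, giving width 2; this decomposition certifies tw(G) ≤ 2. Conversely, {c, d, h} is a clique of size 3, and the vertices of any clique must share a bag in every tree decomposition; so some bag has ≥ 3 vertices and tw(G) ≥ 2. The upper and lower bounds meet at 2, so that is the treewidth.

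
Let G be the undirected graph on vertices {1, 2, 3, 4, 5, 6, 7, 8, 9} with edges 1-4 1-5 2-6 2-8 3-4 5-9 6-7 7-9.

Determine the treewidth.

A width-1 tree decomposition is:
Bags: B1 = {2, 8}  B2 = {2, 6}  B3 = {6, 7}  B4 = {7, 9}  B5 = {5, 9}  B6 = {1, 5}  B7 = {1, 4}  B8 = {3, 4}
Tree: B1–B2, B2–B3, B3–B4, B4–B5, B5–B6, B6–B7, B7–B8
The largest bag has 2 vertices, giving width 1; this decomposition certifies tw(G) ≤ 1. G has an edge, so its treewidth is at least 1. Combining the bounds, tw(G) = 1.

1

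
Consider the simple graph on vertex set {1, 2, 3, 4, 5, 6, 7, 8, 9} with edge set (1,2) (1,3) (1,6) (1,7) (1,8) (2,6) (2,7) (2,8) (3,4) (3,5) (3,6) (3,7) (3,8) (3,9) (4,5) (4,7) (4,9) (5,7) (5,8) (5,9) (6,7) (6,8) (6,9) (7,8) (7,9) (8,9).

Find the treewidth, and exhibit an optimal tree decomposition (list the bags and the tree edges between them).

Every bag has size at most 5, so the width is 5 − 1 = 4 and tw(G) ≤ 4. For the lower bound, the 5 vertices {1, 2, 6, 7, 8} are pairwise adjacent, and any tree decomposition puts a clique entirely inside one bag — forcing width ≥ 4. Combining the bounds, tw(G) = 4.

Treewidth 4.
One optimal decomposition is:
Bags: B1 = {3, 6, 7, 8, 9}  B2 = {1, 3, 6, 7, 8}  B3 = {3, 5, 7, 8, 9}  B4 = {3, 4, 5, 7, 9}  B5 = {1, 2, 6, 7, 8}
Tree: B1–B2, B1–B3, B3–B4, B2–B5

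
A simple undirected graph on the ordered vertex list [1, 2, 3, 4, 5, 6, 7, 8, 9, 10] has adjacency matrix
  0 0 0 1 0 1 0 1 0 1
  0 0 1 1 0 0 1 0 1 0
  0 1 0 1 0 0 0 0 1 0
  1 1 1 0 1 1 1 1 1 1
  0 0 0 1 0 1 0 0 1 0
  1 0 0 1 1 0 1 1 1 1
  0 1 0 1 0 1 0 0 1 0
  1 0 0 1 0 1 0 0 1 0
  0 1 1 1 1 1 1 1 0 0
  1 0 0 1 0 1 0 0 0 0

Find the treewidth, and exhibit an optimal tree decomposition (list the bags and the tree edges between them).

Treewidth 3.
One such decomposition:
Bags: B1 = {4, 6, 8, 9}  B2 = {4, 6, 7, 9}  B3 = {1, 4, 6, 8}  B4 = {2, 4, 7, 9}  B5 = {4, 5, 6, 9}  B6 = {2, 3, 4, 9}  B7 = {1, 4, 6, 10}
Tree: B1–B2, B1–B3, B2–B4, B1–B5, B4–B6, B3–B7

Each bag holds 4 vertices, so the decomposition has width 3, which upper-bounds the treewidth. Conversely, {2, 3, 4, 9} is a clique of size 4, and the vertices of any clique must share a bag in every tree decomposition; so some bag has ≥ 4 vertices and tw(G) ≥ 3. Therefore the treewidth is 3.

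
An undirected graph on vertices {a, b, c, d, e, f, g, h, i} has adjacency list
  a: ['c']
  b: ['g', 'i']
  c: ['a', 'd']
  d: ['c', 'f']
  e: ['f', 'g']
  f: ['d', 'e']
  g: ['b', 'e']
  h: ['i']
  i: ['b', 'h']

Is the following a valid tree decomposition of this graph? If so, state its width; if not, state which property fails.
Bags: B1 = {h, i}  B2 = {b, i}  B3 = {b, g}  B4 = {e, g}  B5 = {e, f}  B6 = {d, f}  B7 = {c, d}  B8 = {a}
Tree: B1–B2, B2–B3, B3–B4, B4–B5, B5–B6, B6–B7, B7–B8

No — edge (c,a) lies in no bag.

A tree decomposition must satisfy three properties: every vertex lies in some bag; for every edge, both endpoints lie together in some bag; and for every vertex, the bags containing it form a connected subtree. Here edge (c,a) lies in no bag, so the decomposition is invalid.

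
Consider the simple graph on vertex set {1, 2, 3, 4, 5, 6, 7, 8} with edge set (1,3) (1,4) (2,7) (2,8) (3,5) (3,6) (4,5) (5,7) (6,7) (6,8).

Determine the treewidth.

A width-2 tree decomposition is:
Bags: B1 = {1, 3, 4}  B2 = {3, 4, 5}  B3 = {3, 5, 6}  B4 = {5, 6, 7}  B5 = {6, 7, 8}  B6 = {2, 7, 8}
Tree: B1–B2, B2–B3, B3–B4, B4–B5, B5–B6
Every bag has size at most 3, so the width is 3 − 1 = 2 and tw(G) ≤ 2. Since 1–4–5–3–1 is a cycle in G, G is not acyclic. Forests are exactly the graphs of treewidth ≤ 1, so tw(G) ≥ 2. Combining the bounds, tw(G) = 2.

2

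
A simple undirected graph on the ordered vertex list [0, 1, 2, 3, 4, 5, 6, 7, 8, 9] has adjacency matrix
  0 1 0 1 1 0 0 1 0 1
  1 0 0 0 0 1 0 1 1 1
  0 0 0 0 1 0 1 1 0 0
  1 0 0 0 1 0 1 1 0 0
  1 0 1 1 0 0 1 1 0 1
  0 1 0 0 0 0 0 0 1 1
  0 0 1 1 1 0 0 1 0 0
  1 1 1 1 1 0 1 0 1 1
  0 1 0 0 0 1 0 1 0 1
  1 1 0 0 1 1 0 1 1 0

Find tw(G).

A width-3 tree decomposition is:
Bags: B1 = {0, 1, 7, 9}  B2 = {0, 4, 7, 9}  B3 = {1, 7, 8, 9}  B4 = {0, 3, 4, 7}  B5 = {1, 5, 8, 9}  B6 = {3, 4, 6, 7}  B7 = {2, 4, 6, 7}
Tree: B1–B2, B1–B3, B2–B4, B3–B5, B4–B6, B6–B7
Every bag has size at most 4, so the width is 4 − 1 = 3 and tw(G) ≤ 3. On the other hand G contains the 4-clique {1, 5, 8, 9}. A clique must lie in a single bag of any decomposition, so no decomposition can have width below 3. Combining the bounds, tw(G) = 3.

3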